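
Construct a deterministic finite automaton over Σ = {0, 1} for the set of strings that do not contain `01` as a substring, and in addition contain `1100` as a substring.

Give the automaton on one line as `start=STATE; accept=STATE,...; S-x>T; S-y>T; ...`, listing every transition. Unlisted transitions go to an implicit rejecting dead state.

Handle the two conditions separately and then intersect. The first has 3 states tracking partial matches of the forbidden pattern `01`; the second has 5 states tracking whether and how much of `1100` has been seen. A product state is a pair (one from each), accepting exactly when both do.
11 states suffice.
       0  1 
>  A   B  C 
   B   B  D 
   C   B  E 
   D   F  G 
   E   H  E 
   F   F  D 
   G   I  G 
   H   J  D 
   I   K  D 
 * J   J  K 
   K   K  K 
(> = start, * = accepting)

start=A; accept=J; A-0>B; A-1>C; B-0>B; B-1>D; C-0>B; C-1>E; D-0>F; D-1>G; E-0>H; E-1>E; F-0>F; F-1>D; G-0>I; G-1>G; H-0>J; H-1>D; I-0>K; I-1>D; J-0>J; J-1>K; K-0>K; K-1>K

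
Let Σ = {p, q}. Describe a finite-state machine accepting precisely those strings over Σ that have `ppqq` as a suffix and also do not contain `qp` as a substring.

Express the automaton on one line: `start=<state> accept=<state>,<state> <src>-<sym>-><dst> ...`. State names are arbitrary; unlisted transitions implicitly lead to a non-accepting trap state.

start=S0 accept=S8 S0-p->S1 S0-q->S2 S1-p->S3 S1-q->S2 S2-p->S4 S2-q->S2 S3-p->S3 S3-q->S5 S4-p->S6 S4-q->S7 S5-p->S4 S5-q->S8 S6-p->S6 S6-q->S9 S7-p->S4 S7-q->S7 S8-p->S4 S8-q->S2 S9-p->S4 S9-q->S10 S10-p->S4 S10-q->S7

Run two small machines in parallel and take their product. The first has 5 states tracking how much of the suffix `ppqq` has currently been matched; the second has 3 states tracking partial matches of the forbidden pattern `qp`. A product state is a pair (one from each), accepting exactly when both do.
An 11-state machine:
          p    q  
>  S0     S1   S2 
   S1     S3   S2 
   S2     S4   S2 
   S3     S3   S5 
   S4     S6   S7 
   S5     S4   S8 
   S6     S6   S9 
   S7     S4   S7 
 * S8     S4   S2 
   S9     S4  S10 
   S10    S4   S7 
(> = start, * = accepting)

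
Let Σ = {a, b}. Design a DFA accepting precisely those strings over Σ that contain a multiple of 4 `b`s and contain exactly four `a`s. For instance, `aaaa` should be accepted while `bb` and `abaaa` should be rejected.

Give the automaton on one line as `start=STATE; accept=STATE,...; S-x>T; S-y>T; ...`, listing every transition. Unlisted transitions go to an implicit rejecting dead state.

Handle the two conditions separately and then intersect. The first has 4 states tracking the count of `b`s modulo 4; the second has 6 states tracking the count of `a`s, saturating at 5. A product state is a pair (one from each), accepting exactly when both do. After merging equivalent states the machine shrinks.
          a    b  
>  S0     S1   S2 
   S1     S3   S4 
   S2     S4   S5 
   S3     S6   S7 
   S4     S7   S8 
   S5     S8   S9 
   S6    S10  S11 
   S7    S11  S12 
   S8    S12  S13 
   S9    S13   S0 
 * S10   S14  S15 
   S11   S15  S16 
   S12   S16  S17 
   S13   S17   S1 
   S14   S14  S14 
   S15   S14  S18 
   S16   S18  S19 
   S17   S19   S3 
   S18   S14  S20 
   S19   S20   S6 
   S20   S14  S10 
(> = start, * = accepting)

start=S0; accept=S10; S0-a>S1; S0-b>S2; S1-a>S3; S1-b>S4; S2-a>S4; S2-b>S5; S3-a>S6; S3-b>S7; S4-a>S7; S4-b>S8; S5-a>S8; S5-b>S9; S6-a>S10; S6-b>S11; S7-a>S11; S7-b>S12; S8-a>S12; S8-b>S13; S9-a>S13; S9-b>S0; S10-a>S14; S10-b>S15; S11-a>S15; S11-b>S16; S12-a>S16; S12-b>S17; S13-a>S17; S13-b>S1; S14-a>S14; S14-b>S14; S15-a>S14; S15-b>S18; S16-a>S18; S16-b>S19; S17-a>S19; S17-b>S3; S18-a>S14; S18-b>S20; S19-a>S20; S19-b>S6; S20-a>S14; S20-b>S10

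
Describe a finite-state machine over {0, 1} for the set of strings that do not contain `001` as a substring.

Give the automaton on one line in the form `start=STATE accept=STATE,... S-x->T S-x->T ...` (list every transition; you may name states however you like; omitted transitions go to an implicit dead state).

start=A accept=A,B,C A-0->B A-1->A B-0->C B-1->A C-0->C C-1->D D-0->D D-1->D

Track partial matches of the forbidden pattern `001`. State D is a dead state reached once `001` has occurred; every other state accepts. A means no part of `001` is currently matched.
A 4-state machine:
       0  1 
>* A   B  A 
 * B   C  A 
 * C   C  D 
   D   D  D 
(> = start, * = accepting)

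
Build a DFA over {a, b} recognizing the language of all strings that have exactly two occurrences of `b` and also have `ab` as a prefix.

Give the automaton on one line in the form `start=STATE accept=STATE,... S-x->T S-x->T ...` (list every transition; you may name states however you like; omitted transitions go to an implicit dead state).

Build one automaton per condition and run them in lockstep. One (4 states) tracks the count of `b`s, saturating at 3; the other (4 states) tracks whether the input so far still matches the prefix `ab`. Each combined state is a pair, one component from each; accept when both components accept. Equivalent product states are then merged.
        a   b  
>  q0   q1  q2 
   q1   q2  q3 
   q2   q2  q2 
   q3   q3  q4 
 * q4   q4  q2 
(> = start, * = accepting)

start=q0 accept=q4 q0-a->q1 q0-b->q2 q1-a->q2 q1-b->q3 q2-a->q2 q2-b->q2 q3-a->q3 q3-b->q4 q4-a->q4 q4-b->q2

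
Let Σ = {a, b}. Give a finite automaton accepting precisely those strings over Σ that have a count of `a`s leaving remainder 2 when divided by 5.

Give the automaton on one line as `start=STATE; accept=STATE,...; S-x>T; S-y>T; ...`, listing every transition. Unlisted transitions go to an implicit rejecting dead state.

start=S0; accept=S2; S0-a>S1; S0-b>S0; S1-a>S2; S1-b>S1; S2-a>S3; S2-b>S2; S3-a>S4; S3-b>S3; S4-a>S0; S4-b>S4

Keep the running count of `a`s modulo 5: each `a` advances along the cycle S0 → S1 → S2 → S3 → S4 → S0 while other symbols loop. Accept at S2.
        a   b  
>  S0   S1  S0 
   S1   S2  S1 
 * S2   S3  S2 
   S3   S4  S3 
   S4   S0  S4 
(> = start, * = accepting)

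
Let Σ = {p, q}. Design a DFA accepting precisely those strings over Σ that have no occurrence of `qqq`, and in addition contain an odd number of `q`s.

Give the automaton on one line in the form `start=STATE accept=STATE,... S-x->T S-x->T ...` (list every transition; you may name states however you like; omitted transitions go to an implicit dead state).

start=s0 accept=s1,s2,s6 s0-p->s0 s0-q->s1 s1-p->s2 s1-q->s3 s2-p->s2 s2-q->s4 s3-p->s0 s3-q->s5 s4-p->s0 s4-q->s6 s5-p->s5 s5-q->s7 s6-p->s2 s6-q->s7 s7-p->s7 s7-q->s5

Build one automaton per condition and run them in lockstep. The first has 4 states tracking partial matches of the forbidden pattern `qqq`; the second has 2 states tracking the count of `q`s modulo 2. A product state is a pair (one from each), accepting exactly when both do.
8 states suffice.
        p   q  
>  s0   s0  s1 
 * s1   s2  s3 
 * s2   s2  s4 
   s3   s0  s5 
   s4   s0  s6 
   s5   s5  s7 
 * s6   s2  s7 
   s7   s7  s5 
(> = start, * = accepting)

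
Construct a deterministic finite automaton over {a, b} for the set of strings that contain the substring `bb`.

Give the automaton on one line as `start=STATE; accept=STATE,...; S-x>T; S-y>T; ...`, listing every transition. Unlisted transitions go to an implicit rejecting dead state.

States S0..S1 record the length of the longest prefix of `bb` that matches the current input suffix. Reaching S2 means `bb` has been seen, and we stay there forever. Accept from S2.
A 3-state machine:
        a   b  
>  S0   S0  S1 
   S1   S0  S2 
 * S2   S2  S2 
(> = start, * = accepting)

start=S0; accept=S2; S0-a>S0; S0-b>S1; S1-a>S0; S1-b>S2; S2-a>S2; S2-b>S2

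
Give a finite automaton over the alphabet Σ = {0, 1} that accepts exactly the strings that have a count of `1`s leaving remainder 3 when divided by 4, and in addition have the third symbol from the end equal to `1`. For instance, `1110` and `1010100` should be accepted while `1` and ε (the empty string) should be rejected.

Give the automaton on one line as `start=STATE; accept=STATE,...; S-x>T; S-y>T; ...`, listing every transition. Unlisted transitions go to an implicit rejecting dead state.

Build one automaton per condition and run them in lockstep. The first has 4 states tracking the count of `1`s modulo 4; the second has 15 states tracking the last 3 symbols read. A product state is a pair (one from each), accepting exactly when both do. After merging equivalent states the machine shrinks.
15 states suffice.
          0    1  
>  q0     q0   q1 
   q1     q2   q3 
   q2     q2   q4 
   q3     q5   q6 
   q4     q5   q7 
   q5     q8   q9 
 * q6    q10   q0 
   q7    q10   q0 
   q8     q8  q11 
 * q9    q12   q0 
 * q10   q13   q0 
   q11   q12   q0 
   q12   q13   q0 
 * q13   q14   q0 
   q14   q14   q0 
(> = start, * = accepting)

start=q0; accept=q6,q9,q10,q13; q0-0>q0; q0-1>q1; q1-0>q2; q1-1>q3; q2-0>q2; q2-1>q4; q3-0>q5; q3-1>q6; q4-0>q5; q4-1>q7; q5-0>q8; q5-1>q9; q6-0>q10; q6-1>q0; q7-0>q10; q7-1>q0; q8-0>q8; q8-1>q11; q9-0>q12; q9-1>q0; q10-0>q13; q10-1>q0; q11-0>q12; q11-1>q0; q12-0>q13; q12-1>q0; q13-0>q14; q13-1>q0; q14-0>q14; q14-1>q0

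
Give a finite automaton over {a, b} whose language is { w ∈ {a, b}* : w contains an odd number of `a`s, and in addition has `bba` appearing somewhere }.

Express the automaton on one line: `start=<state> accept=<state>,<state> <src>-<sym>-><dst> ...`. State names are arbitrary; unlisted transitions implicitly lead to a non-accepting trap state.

start=s0 accept=s6 s0-a->s1 s0-b->s2 s1-a->s0 s1-b->s3 s2-a->s1 s2-b->s4 s3-a->s0 s3-b->s5 s4-a->s6 s4-b->s4 s5-a->s4 s5-b->s5 s6-a->s4 s6-b->s6

Run two small machines in parallel and take their product. The first has 2 states tracking the count of `a`s modulo 2; the second has 4 states tracking whether and how much of `bba` has been seen. A product state is a pair (one from each), accepting exactly when both do. After merging equivalent states the machine shrinks.
With 7 states:
        a   b  
>  s0   s1  s2 
   s1   s0  s3 
   s2   s1  s4 
   s3   s0  s5 
   s4   s6  s4 
   s5   s4  s5 
 * s6   s4  s6 
(> = start, * = accepting)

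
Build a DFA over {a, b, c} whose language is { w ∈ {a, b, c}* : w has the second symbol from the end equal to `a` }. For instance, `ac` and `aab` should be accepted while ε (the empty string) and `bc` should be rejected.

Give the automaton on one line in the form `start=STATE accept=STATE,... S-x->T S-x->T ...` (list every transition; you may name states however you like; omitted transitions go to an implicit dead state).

Because acceptance depends on a position counted from the end, the machine has to buffer the most recent 2 symbols. Make each state the string of the last up-to-2 symbols read; on input `x` shift the window left and append `x`. Accept when the buffered window has length 2 and begins with `a`.
          a    b    c  
>  q0     q1   q2   q3 
   q1     q4   q5   q6 
   q2     q7   q8   q9 
   q3    q10  q11  q12 
 * q4     q4   q5   q6 
 * q5     q7   q8   q9 
 * q6    q10  q11  q12 
   q7     q4   q5   q6 
   q8     q7   q8   q9 
   q9    q10  q11  q12 
   q10    q4   q5   q6 
   q11    q7   q8   q9 
   q12   q10  q11  q12 
(> = start, * = accepting)

start=q0 accept=q4,q5,q6 q0-a->q1 q0-b->q2 q0-c->q3 q1-a->q4 q1-b->q5 q1-c->q6 q2-a->q7 q2-b->q8 q2-c->q9 q3-a->q10 q3-b->q11 q3-c->q12 q4-a->q4 q4-b->q5 q4-c->q6 q5-a->q7 q5-b->q8 q5-c->q9 q6-a->q10 q6-b->q11 q6-c->q12 q7-a->q4 q7-b->q5 q7-c->q6 q8-a->q7 q8-b->q8 q8-c->q9 q9-a->q10 q9-b->q11 q9-c->q12 q10-a->q4 q10-b->q5 q10-c->q6 q11-a->q7 q11-b->q8 q11-c->q9 q12-a->q10 q12-b->q11 q12-c->q12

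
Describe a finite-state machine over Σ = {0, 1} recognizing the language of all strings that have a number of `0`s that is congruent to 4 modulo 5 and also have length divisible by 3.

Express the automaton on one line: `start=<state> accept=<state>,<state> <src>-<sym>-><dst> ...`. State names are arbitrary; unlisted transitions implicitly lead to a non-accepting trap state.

start=A accept=O A-0->B A-1->C B-0->D B-1->E C-0->E C-1->F D-0->G D-1->H E-0->H E-1->I F-0->I F-1->A G-0->J G-1->K H-0->K H-1->L I-0->L I-1->B J-0->F J-1->M K-0->M K-1->N L-0->N L-1->D M-0->A M-1->O N-0->O N-1->G O-0->C O-1->J

Handle the two conditions separately and then intersect. One (5 states) tracks the count of `0`s modulo 5; the other (3 states) tracks the input length modulo 3. Each combined state is a pair, one component from each; accept when both components accept.
With 15 states:
       0  1 
>  A   B  C 
   B   D  E 
   C   E  F 
   D   G  H 
   E   H  I 
   F   I  A 
   G   J  K 
   H   K  L 
   I   L  B 
   J   F  M 
   K   M  N 
   L   N  D 
   M   A  O 
   N   O  G 
 * O   C  J 
(> = start, * = accepting)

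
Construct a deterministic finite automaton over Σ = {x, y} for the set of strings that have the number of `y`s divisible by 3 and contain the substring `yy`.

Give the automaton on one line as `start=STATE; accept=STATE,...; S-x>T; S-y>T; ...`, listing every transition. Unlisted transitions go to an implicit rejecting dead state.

start=s0; accept=s5; s0-x>s0; s0-y>s1; s1-x>s2; s1-y>s3; s2-x>s2; s2-y>s4; s3-x>s3; s3-y>s5; s4-x>s6; s4-y>s5; s5-x>s5; s5-y>s7; s6-x>s6; s6-y>s8; s7-x>s7; s7-y>s3; s8-x>s0; s8-y>s7

Handle the two conditions separately and then intersect. The first has 3 states tracking the count of `y`s modulo 3; the second has 3 states tracking whether and how much of `yy` has been seen. A product state is a pair (one from each), accepting exactly when both do.
        x   y  
>  s0   s0  s1 
   s1   s2  s3 
   s2   s2  s4 
   s3   s3  s5 
   s4   s6  s5 
 * s5   s5  s7 
   s6   s6  s8 
   s7   s7  s3 
   s8   s0  s7 
(> = start, * = accepting)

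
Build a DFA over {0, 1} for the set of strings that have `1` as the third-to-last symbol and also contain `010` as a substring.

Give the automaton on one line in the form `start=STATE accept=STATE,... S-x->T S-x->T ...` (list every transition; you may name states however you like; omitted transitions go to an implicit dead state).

start=S0 accept=S4,S5,S9,S10 S0-0->S1 S0-1->S0 S1-0->S1 S1-1->S2 S2-0->S3 S2-1->S0 S3-0->S4 S3-1->S5 S4-0->S6 S4-1->S7 S5-0->S3 S5-1->S8 S6-0->S6 S6-1->S7 S7-0->S3 S7-1->S8 S8-0->S9 S8-1->S10 S9-0->S4 S9-1->S5 S10-0->S9 S10-1->S10

Build one automaton per condition and run them in lockstep. The first has 15 states tracking the last 3 symbols read; the second has 4 states tracking whether and how much of `010` has been seen. A product state is a pair (one from each), accepting exactly when both do. After merging equivalent states the machine shrinks.
With 11 states:
          0    1  
>  S0     S1   S0 
   S1     S1   S2 
   S2     S3   S0 
   S3     S4   S5 
 * S4     S6   S7 
 * S5     S3   S8 
   S6     S6   S7 
   S7     S3   S8 
   S8     S9  S10 
 * S9     S4   S5 
 * S10    S9  S10 
(> = start, * = accepting)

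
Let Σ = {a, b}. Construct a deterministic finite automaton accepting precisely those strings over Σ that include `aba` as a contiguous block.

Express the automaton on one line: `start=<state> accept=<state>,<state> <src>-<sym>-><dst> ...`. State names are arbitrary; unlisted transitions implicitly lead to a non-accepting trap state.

start=S0 accept=S3 S0-a->S1 S0-b->S0 S1-a->S1 S1-b->S2 S2-a->S3 S2-b->S0 S3-a->S3 S3-b->S3

States S0..S2 record the length of the longest prefix of `aba` that matches the current input suffix. Reaching S3 means `aba` has been seen, and we stay there forever. Accept from S3.
4 states suffice.
        a   b  
>  S0   S1  S0 
   S1   S1  S2 
   S2   S3  S0 
 * S3   S3  S3 
(> = start, * = accepting)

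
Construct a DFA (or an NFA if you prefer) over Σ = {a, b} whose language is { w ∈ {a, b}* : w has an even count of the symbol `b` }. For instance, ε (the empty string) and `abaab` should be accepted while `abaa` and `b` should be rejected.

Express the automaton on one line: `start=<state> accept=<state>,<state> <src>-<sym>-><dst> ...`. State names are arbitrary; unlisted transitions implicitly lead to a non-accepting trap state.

start=q0 accept=q0 q0-a->q0 q0-b->q1 q1-a->q1 q1-b->q0

The only thing that matters is how many `b`s have appeared, reduced mod 2. Use one state per residue: q0 for 0, …, q1 for 1. Reading `b` moves to the next residue; anything else stays put. q0 is accepting.
With 2 states:
        a   b  
>* q0   q0  q1 
   q1   q1  q0 
(> = start, * = accepting)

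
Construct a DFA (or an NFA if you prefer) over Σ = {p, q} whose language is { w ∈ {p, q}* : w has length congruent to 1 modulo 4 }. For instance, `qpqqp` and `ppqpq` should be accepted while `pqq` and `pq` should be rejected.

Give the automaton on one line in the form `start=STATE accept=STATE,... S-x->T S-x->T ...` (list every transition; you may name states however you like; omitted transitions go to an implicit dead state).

start=A accept=B A-p->B A-q->B B-p->C B-q->C C-p->D C-q->D D-p->A D-q->A

Count input length modulo 4: every symbol advances one step around the cycle A → B → C → D → A. Accept at B.
With 4 states:
       p  q 
>  A   B  B 
 * B   C  C 
   C   D  D 
   D   A  A 
(> = start, * = accepting)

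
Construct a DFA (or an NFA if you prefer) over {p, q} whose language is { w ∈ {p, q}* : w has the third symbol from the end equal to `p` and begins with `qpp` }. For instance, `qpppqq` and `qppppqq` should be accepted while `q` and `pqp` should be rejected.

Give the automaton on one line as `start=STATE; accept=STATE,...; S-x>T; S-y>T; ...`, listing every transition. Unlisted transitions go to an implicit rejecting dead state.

Build one automaton per condition and run them in lockstep. One (15 states) tracks the last 3 symbols read; the other (5 states) tracks whether the input so far still matches the prefix `qpp`. Each combined state is a pair, one component from each; accept when both components accept.
          p    q  
>  S0     S1   S2 
   S1     S3   S4 
   S2     S5   S6 
   S3     S7   S8 
   S4     S9  S10 
   S5    S11  S12 
   S6    S13  S14 
   S7     S7   S8 
   S8     S9  S10 
   S9    S15  S12 
   S10   S13  S14 
   S11   S16  S17 
   S12    S9  S10 
   S13   S15  S12 
   S14   S13  S14 
   S15    S7   S8 
 * S16   S16  S17 
 * S17   S18  S19 
 * S18   S11  S20 
 * S19   S21  S22 
   S20   S18  S19 
   S21   S11  S20 
   S22   S21  S22 
(> = start, * = accepting)

start=S0; accept=S16,S17,S18,S19; S0-p>S1; S0-q>S2; S1-p>S3; S1-q>S4; S2-p>S5; S2-q>S6; S3-p>S7; S3-q>S8; S4-p>S9; S4-q>S10; S5-p>S11; S5-q>S12; S6-p>S13; S6-q>S14; S7-p>S7; S7-q>S8; S8-p>S9; S8-q>S10; S9-p>S15; S9-q>S12; S10-p>S13; S10-q>S14; S11-p>S16; S11-q>S17; S12-p>S9; S12-q>S10; S13-p>S15; S13-q>S12; S14-p>S13; S14-q>S14; S15-p>S7; S15-q>S8; S16-p>S16; S16-q>S17; S17-p>S18; S17-q>S19; S18-p>S11; S18-q>S20; S19-p>S21; S19-q>S22; S20-p>S18; S20-q>S19; S21-p>S11; S21-q>S20; S22-p>S21; S22-q>S22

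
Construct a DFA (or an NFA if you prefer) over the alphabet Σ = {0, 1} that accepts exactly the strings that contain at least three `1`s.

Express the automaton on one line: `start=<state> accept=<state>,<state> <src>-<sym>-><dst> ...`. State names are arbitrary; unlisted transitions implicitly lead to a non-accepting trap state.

start=s0 accept=s3,s4 s0-0->s0 s0-1->s1 s1-0->s1 s1-1->s2 s2-0->s2 s2-1->s3 s3-0->s3 s3-1->s4 s4-0->s4 s4-1->s4

Count `1`s, saturating at 4: states s0 through s3 mean 0 through 3 `1`s seen; s4 means more than 3. Each `1` increments (capped at s4); other symbols loop. Accept from {s3, s4}.
With 5 states:
        0   1  
>  s0   s0  s1 
   s1   s1  s2 
   s2   s2  s3 
 * s3   s3  s4 
 * s4   s4  s4 
(> = start, * = accepting)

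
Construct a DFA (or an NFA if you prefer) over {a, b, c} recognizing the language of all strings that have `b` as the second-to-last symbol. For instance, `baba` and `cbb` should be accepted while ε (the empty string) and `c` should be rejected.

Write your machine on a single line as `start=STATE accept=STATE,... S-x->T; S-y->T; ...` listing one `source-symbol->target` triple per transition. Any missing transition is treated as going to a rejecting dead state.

start=q0; accept=q7,q8,q9; q0-a->q1; q0-b->q2; q0-c->q3; q1-a->q4; q1-b->q5; q1-c->q6; q2-a->q7; q2-b->q8; q2-c->q9; q3-a->q10; q3-b->q11; q3-c->q12; q4-a->q4; q4-b->q5; q4-c->q6; q5-a->q7; q5-b->q8; q5-c->q9; q6-a->q10; q6-b->q11; q6-c->q12; q7-a->q4; q7-b->q5; q7-c->q6; q8-a->q7; q8-b->q8; q8-c->q9; q9-a->q10; q9-b->q11; q9-c->q12; q10-a->q4; q10-b->q5; q10-c->q6; q11-a->q7; q11-b->q8; q11-c->q9; q12-a->q10; q12-b->q11; q12-c->q12

A DFA must remember the last 2 symbols (since which symbol is second-to-last isn't known until the input ends). Use one state per possible window of the last ≤2 symbols; accept from those whose window starts with `b`.
A 13-state machine:
          a    b    c  
>  q0     q1   q2   q3 
   q1     q4   q5   q6 
   q2     q7   q8   q9 
   q3    q10  q11  q12 
   q4     q4   q5   q6 
   q5     q7   q8   q9 
   q6    q10  q11  q12 
 * q7     q4   q5   q6 
 * q8     q7   q8   q9 
 * q9    q10  q11  q12 
   q10    q4   q5   q6 
   q11    q7   q8   q9 
   q12   q10  q11  q12 
(> = start, * = accepting)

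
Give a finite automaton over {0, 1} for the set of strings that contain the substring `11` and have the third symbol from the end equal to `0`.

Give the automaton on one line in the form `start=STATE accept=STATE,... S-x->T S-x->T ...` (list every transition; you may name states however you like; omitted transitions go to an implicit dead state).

start=A accept=K,R,S,T A-0->B A-1->C B-0->D B-1->E C-0->F C-1->G D-0->H D-1->I E-0->J E-1->K F-0->L F-1->M G-0->N G-1->O H-0->H H-1->I I-0->J I-1->K J-0->L J-1->M K-0->N K-1->O L-0->H L-1->I M-0->J M-1->K N-0->P N-1->Q O-0->N O-1->O P-0->R P-1->S Q-0->T Q-1->K R-0->R R-1->S S-0->T S-1->K T-0->P T-1->Q

Build one automaton per condition and run them in lockstep. One (3 states) tracks whether and how much of `11` has been seen; the other (15 states) tracks the last 3 symbols read. Each combined state is a pair, one component from each; accept when both components accept.
20 states suffice.
       0  1 
>  A   B  C 
   B   D  E 
   C   F  G 
   D   H  I 
   E   J  K 
   F   L  M 
   G   N  O 
   H   H  I 
   I   J  K 
   J   L  M 
 * K   N  O 
   L   H  I 
   M   J  K 
   N   P  Q 
   O   N  O 
   P   R  S 
   Q   T  K 
 * R   R  S 
 * S   T  K 
 * T   P  Q 
(> = start, * = accepting)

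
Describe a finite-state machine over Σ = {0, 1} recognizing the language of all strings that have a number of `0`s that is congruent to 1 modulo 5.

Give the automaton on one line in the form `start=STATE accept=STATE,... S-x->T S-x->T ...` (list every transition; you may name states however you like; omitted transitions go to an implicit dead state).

The only thing that matters is how many `0`s have appeared, reduced mod 5. Use one state per residue: s0 for 0, …, s4 for 4. Reading `0` moves to the next residue; anything else stays put. s1 is accepting.
        0   1  
>  s0   s1  s0 
 * s1   s2  s1 
   s2   s3  s2 
   s3   s4  s3 
   s4   s0  s4 
(> = start, * = accepting)

start=s0 accept=s1 s0-0->s1 s0-1->s0 s1-0->s2 s1-1->s1 s2-0->s3 s2-1->s2 s3-0->s4 s3-1->s3 s4-0->s0 s4-1->s4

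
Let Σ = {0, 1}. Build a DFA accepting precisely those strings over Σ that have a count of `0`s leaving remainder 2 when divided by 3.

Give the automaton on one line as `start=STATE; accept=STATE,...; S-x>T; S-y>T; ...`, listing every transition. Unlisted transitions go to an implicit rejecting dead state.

start=q0; accept=q2; q0-0>q1; q0-1>q0; q1-0>q2; q1-1>q1; q2-0>q0; q2-1>q2

The only thing that matters is how many `0`s have appeared, reduced mod 3. Use one state per residue: q0 for 0, …, q2 for 2. Reading `0` moves to the next residue; anything else stays put. q2 is accepting.
        0   1  
>  q0   q1  q0 
   q1   q2  q1 
 * q2   q0  q2 
(> = start, * = accepting)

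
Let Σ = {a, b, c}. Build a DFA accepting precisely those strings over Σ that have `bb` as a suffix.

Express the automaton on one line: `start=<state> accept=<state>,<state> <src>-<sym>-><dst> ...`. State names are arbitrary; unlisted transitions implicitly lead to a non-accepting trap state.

start=s0 accept=s2 s0-a->s0 s0-b->s1 s0-c->s0 s1-a->s0 s1-b->s2 s1-c->s0 s2-a->s0 s2-b->s2 s2-c->s0

Remember how much of `bb` the current input suffix matches. State s0 means no match yet; s1 means the last symbol is `b`; s2 means the last 2 symbols are `bb`. Only s2 accepts. On a mismatch, fall back to the longest proper suffix that is still a prefix of `bb`.
A 3-state machine:
        a   b   c  
>  s0   s0  s1  s0 
   s1   s0  s2  s0 
 * s2   s0  s2  s0 
(> = start, * = accepting)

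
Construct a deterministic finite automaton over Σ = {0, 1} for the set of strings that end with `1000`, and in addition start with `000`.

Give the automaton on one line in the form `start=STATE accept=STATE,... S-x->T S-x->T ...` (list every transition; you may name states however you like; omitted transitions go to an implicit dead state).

Run two small machines in parallel and take their product. One (5 states) tracks how much of the suffix `1000` has currently been matched; the other (5 states) tracks whether the input so far still matches the prefix `000`. Each combined state is a pair, one component from each; accept when both components accept. Minimizing collapses redundant product states.
A 9-state machine:
        0   1  
>  q0   q1  q2 
   q1   q3  q2 
   q2   q2  q2 
   q3   q4  q2 
   q4   q4  q5 
   q5   q6  q5 
   q6   q7  q5 
   q7   q8  q5 
 * q8   q4  q5 
(> = start, * = accepting)

start=q0 accept=q8 q0-0->q1 q0-1->q2 q1-0->q3 q1-1->q2 q2-0->q2 q2-1->q2 q3-0->q4 q3-1->q2 q4-0->q4 q4-1->q5 q5-0->q6 q5-1->q5 q6-0->q7 q6-1->q5 q7-0->q8 q7-1->q5 q8-0->q4 q8-1->q5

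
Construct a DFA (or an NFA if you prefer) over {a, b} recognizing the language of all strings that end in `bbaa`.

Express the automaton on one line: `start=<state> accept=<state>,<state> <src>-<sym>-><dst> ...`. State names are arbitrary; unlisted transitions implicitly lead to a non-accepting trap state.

start=q0 accept=q4 q0-a->q0 q0-b->q1 q1-a->q0 q1-b->q2 q2-a->q3 q2-b->q2 q3-a->q4 q3-b->q1 q4-a->q0 q4-b->q1

Remember how much of `bbaa` the current input suffix matches. State q0 means no match yet; q1 means the last symbol is `b`; q2 means the last 2 symbols are `bb`; q3 means the last 3 symbols are `bba`; q4 means the last 4 symbols are `bbaa`. Only q4 accepts. On a mismatch, fall back to the longest proper suffix that is still a prefix of `bbaa`.
With 5 states:
        a   b  
>  q0   q0  q1 
   q1   q0  q2 
   q2   q3  q2 
   q3   q4  q1 
 * q4   q0  q1 
(> = start, * = accepting)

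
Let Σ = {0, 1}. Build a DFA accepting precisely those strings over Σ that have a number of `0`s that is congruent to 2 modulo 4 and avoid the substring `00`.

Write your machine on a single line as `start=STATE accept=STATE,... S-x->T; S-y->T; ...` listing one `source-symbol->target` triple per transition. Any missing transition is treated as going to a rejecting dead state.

start=s0; accept=s5,s7; s0-0->s1; s0-1->s0; s1-0->s2; s1-1->s3; s2-0->s4; s2-1->s2; s3-0->s5; s3-1->s3; s4-0->s6; s4-1->s4; s5-0->s4; s5-1->s7; s6-0->s8; s6-1->s6; s7-0->s9; s7-1->s7; s8-0->s2; s8-1->s8; s9-0->s6; s9-1->s10; s10-0->s11; s10-1->s10; s11-0->s8; s11-1->s0

Run two small machines in parallel and take their product. One (4 states) tracks the count of `0`s modulo 4; the other (3 states) tracks partial matches of the forbidden pattern `00`. Each combined state is a pair, one component from each; accept when both components accept.
A 12-state machine:
          0    1  
>  s0     s1   s0 
   s1     s2   s3 
   s2     s4   s2 
   s3     s5   s3 
   s4     s6   s4 
 * s5     s4   s7 
   s6     s8   s6 
 * s7     s9   s7 
   s8     s2   s8 
   s9     s6  s10 
   s10   s11  s10 
   s11    s8   s0 
(> = start, * = accepting)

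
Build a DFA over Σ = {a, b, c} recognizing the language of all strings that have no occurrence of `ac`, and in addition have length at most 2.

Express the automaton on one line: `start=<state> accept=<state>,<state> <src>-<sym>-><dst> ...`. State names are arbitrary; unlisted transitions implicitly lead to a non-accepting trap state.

start=S0 accept=S0,S1,S2,S3 S0-a->S1 S0-b->S2 S0-c->S2 S1-a->S3 S1-b->S3 S1-c->S4 S2-a->S3 S2-b->S3 S2-c->S3 S3-a->S4 S3-b->S4 S3-c->S4 S4-a->S4 S4-b->S4 S4-c->S4

Run two small machines in parallel and take their product. One (3 states) tracks partial matches of the forbidden pattern `ac`; the other (4 states) tracks the input length, saturating at 3. Each combined state is a pair, one component from each; accept when both components accept. Equivalent product states are then merged.
With 5 states:
        a   b   c  
>* S0   S1  S2  S2 
 * S1   S3  S3  S4 
 * S2   S3  S3  S3 
 * S3   S4  S4  S4 
   S4   S4  S4  S4 
(> = start, * = accepting)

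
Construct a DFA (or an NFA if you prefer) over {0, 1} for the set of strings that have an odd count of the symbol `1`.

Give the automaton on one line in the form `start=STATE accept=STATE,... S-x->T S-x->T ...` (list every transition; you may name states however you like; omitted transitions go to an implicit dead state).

start=s0 accept=s1 s0-0->s0 s0-1->s1 s1-0->s1 s1-1->s0

The only thing that matters is how many `1`s have appeared, reduced mod 2. Use one state per residue: s0 for 0, …, s1 for 1. Reading `1` moves to the next residue; anything else stays put. s1 is accepting.
2 states suffice.
        0   1  
>  s0   s0  s1 
 * s1   s1  s0 
(> = start, * = accepting)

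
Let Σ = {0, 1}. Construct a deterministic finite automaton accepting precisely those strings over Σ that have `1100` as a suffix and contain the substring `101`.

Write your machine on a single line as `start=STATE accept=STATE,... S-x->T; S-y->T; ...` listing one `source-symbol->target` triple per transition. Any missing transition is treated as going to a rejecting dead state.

start=A; accept=K; A-0->A; A-1->B; B-0->C; B-1->D; C-0->A; C-1->E; D-0->F; D-1->D; E-0->G; E-1->H; F-0->I; F-1->E; G-0->G; G-1->E; H-0->J; H-1->H; I-0->A; I-1->B; J-0->K; J-1->E; K-0->G; K-1->E

Run two small machines in parallel and take their product. The first has 5 states tracking how much of the suffix `1100` has currently been matched; the second has 4 states tracking whether and how much of `101` has been seen. A product state is a pair (one from each), accepting exactly when both do.
With 11 states:
       0  1 
>  A   A  B 
   B   C  D 
   C   A  E 
   D   F  D 
   E   G  H 
   F   I  E 
   G   G  E 
   H   J  H 
   I   A  B 
   J   K  E 
 * K   G  E 
(> = start, * = accepting)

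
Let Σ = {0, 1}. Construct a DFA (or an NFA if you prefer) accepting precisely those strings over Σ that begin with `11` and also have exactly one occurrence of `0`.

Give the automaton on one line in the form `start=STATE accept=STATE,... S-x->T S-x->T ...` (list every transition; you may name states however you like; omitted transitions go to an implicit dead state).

start=q0 accept=q4 q0-0->q1 q0-1->q2 q1-0->q1 q1-1->q1 q2-0->q1 q2-1->q3 q3-0->q4 q3-1->q3 q4-0->q1 q4-1->q4

Run two small machines in parallel and take their product. The first has 4 states tracking whether the input so far still matches the prefix `11`; the second has 3 states tracking the count of `0`s, saturating at 2. A product state is a pair (one from each), accepting exactly when both do. Equivalent product states are then merged.
5 states suffice.
        0   1  
>  q0   q1  q2 
   q1   q1  q1 
   q2   q1  q3 
   q3   q4  q3 
 * q4   q1  q4 
(> = start, * = accepting)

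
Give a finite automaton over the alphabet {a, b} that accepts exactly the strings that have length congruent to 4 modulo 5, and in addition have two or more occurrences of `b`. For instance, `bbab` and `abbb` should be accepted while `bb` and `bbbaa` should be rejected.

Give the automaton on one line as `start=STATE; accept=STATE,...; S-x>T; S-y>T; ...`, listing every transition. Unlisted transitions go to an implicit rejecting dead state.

start=s0; accept=s11; s0-a>s1; s0-b>s2; s1-a>s3; s1-b>s4; s2-a>s4; s2-b>s5; s3-a>s6; s3-b>s7; s4-a>s7; s4-b>s8; s5-a>s8; s5-b>s8; s6-a>s9; s6-b>s10; s7-a>s10; s7-b>s11; s8-a>s11; s8-b>s11; s9-a>s0; s9-b>s12; s10-a>s12; s10-b>s13; s11-a>s13; s11-b>s13; s12-a>s2; s12-b>s14; s13-a>s14; s13-b>s14; s14-a>s5; s14-b>s5

Run two small machines in parallel and take their product. The first has 5 states tracking the input length modulo 5; the second has 4 states tracking the count of `b`s, saturating at 3. A product state is a pair (one from each), accepting exactly when both do. Equivalent product states are then merged.
15 states suffice.
          a    b  
>  s0     s1   s2 
   s1     s3   s4 
   s2     s4   s5 
   s3     s6   s7 
   s4     s7   s8 
   s5     s8   s8 
   s6     s9  s10 
   s7    s10  s11 
   s8    s11  s11 
   s9     s0  s12 
   s10   s12  s13 
 * s11   s13  s13 
   s12    s2  s14 
   s13   s14  s14 
   s14    s5   s5 
(> = start, * = accepting)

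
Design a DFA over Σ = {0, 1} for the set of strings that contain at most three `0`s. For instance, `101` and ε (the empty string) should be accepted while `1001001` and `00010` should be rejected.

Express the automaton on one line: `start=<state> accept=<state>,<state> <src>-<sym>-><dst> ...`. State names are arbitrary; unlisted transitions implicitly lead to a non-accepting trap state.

Only the number of `0`s matters, and only up to 4. Make a chain q0 → q1 → q2 → q3 → q4 advanced by each `0` (with q4 absorbing); every other symbol self-loops. The accepting set is {q0, q1, q2, q3}.
A 5-state machine:
        0   1  
>* q0   q1  q0 
 * q1   q2  q1 
 * q2   q3  q2 
 * q3   q4  q3 
   q4   q4  q4 
(> = start, * = accepting)

start=q0 accept=q0,q1,q2,q3 q0-0->q1 q0-1->q0 q1-0->q2 q1-1->q1 q2-0->q3 q2-1->q2 q3-0->q4 q3-1->q3 q4-0->q4 q4-1->q4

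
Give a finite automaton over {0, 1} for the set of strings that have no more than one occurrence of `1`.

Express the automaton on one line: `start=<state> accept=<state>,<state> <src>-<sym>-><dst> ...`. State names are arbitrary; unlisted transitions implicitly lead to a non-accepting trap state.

Only the number of `1`s matters, and only up to 2. Make a chain s0 → s1 → s2 advanced by each `1` (with s2 absorbing); every other symbol self-loops. The accepting set is {s0, s1}.
A 3-state machine:
        0   1  
>* s0   s0  s1 
 * s1   s1  s2 
   s2   s2  s2 
(> = start, * = accepting)

start=s0 accept=s0,s1 s0-0->s0 s0-1->s1 s1-0->s1 s1-1->s2 s2-0->s2 s2-1->s2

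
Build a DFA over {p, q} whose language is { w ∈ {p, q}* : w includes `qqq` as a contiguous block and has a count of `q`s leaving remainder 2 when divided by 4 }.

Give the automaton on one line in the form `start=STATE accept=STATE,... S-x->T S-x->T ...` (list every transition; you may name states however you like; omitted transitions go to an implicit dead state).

Run two small machines in parallel and take their product. One (4 states) tracks whether and how much of `qqq` has been seen; the other (4 states) tracks the count of `q`s modulo 4. Each combined state is a pair, one component from each; accept when both components accept.
16 states suffice.
          p    q  
>  s0     s0   s1 
   s1     s2   s3 
   s2     s2   s4 
   s3     s5   s6 
   s4     s5   s7 
   s5     s5   s8 
   s6     s6   s9 
   s7    s10   s9 
   s8    s10  s11 
   s9     s9  s12 
   s10   s10  s13 
   s11    s0  s12 
   s12   s12  s14 
   s13    s0  s15 
 * s14   s14   s6 
   s15    s2  s14 
(> = start, * = accepting)

start=s0 accept=s14 s0-p->s0 s0-q->s1 s1-p->s2 s1-q->s3 s2-p->s2 s2-q->s4 s3-p->s5 s3-q->s6 s4-p->s5 s4-q->s7 s5-p->s5 s5-q->s8 s6-p->s6 s6-q->s9 s7-p->s10 s7-q->s9 s8-p->s10 s8-q->s11 s9-p->s9 s9-q->s12 s10-p->s10 s10-q->s13 s11-p->s0 s11-q->s12 s12-p->s12 s12-q->s14 s13-p->s0 s13-q->s15 s14-p->s14 s14-q->s6 s15-p->s2 s15-q->s14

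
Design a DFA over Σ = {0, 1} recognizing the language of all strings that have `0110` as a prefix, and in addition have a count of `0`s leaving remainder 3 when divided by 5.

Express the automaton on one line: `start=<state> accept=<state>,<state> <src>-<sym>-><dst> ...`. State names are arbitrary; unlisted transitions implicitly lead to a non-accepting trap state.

Handle the two conditions separately and then intersect. One (6 states) tracks whether the input so far still matches the prefix `0110`; the other (5 states) tracks the count of `0`s modulo 5. Each combined state is a pair, one component from each; accept when both components accept. Minimizing collapses redundant product states.
With 10 states:
        0   1  
>  q0   q1  q2 
   q1   q2  q3 
   q2   q2  q2 
   q3   q2  q4 
   q4   q5  q2 
   q5   q6  q5 
 * q6   q7  q6 
   q7   q8  q7 
   q8   q9  q8 
   q9   q5  q9 
(> = start, * = accepting)

start=q0 accept=q6 q0-0->q1 q0-1->q2 q1-0->q2 q1-1->q3 q2-0->q2 q2-1->q2 q3-0->q2 q3-1->q4 q4-0->q5 q4-1->q2 q5-0->q6 q5-1->q5 q6-0->q7 q6-1->q6 q7-0->q8 q7-1->q7 q8-0->q9 q8-1->q8 q9-0->q5 q9-1->q9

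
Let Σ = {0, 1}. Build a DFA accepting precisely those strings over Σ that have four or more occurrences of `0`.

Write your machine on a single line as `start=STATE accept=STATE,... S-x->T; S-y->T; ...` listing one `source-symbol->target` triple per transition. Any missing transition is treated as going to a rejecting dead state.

Count `0`s, saturating at 5: states S0 through S4 mean 0 through 4 `0`s seen; S5 means more than 4. Each `0` increments (capped at S5); other symbols loop. Accept from {S4, S5}.
        0   1  
>  S0   S1  S0 
   S1   S2  S1 
   S2   S3  S2 
   S3   S4  S3 
 * S4   S5  S4 
 * S5   S5  S5 
(> = start, * = accepting)

start=S0; accept=S4,S5; S0-0->S1; S0-1->S0; S1-0->S2; S1-1->S1; S2-0->S3; S2-1->S2; S3-0->S4; S3-1->S3; S4-0->S5; S4-1->S4; S5-0->S5; S5-1->S5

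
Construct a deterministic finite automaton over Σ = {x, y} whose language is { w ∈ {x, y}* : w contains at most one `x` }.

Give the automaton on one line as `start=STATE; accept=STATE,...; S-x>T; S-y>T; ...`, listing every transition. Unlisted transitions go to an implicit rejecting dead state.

start=A; accept=A,B; A-x>B; A-y>A; B-x>C; B-y>B; C-x>C; C-y>C

Count `x`s, saturating at 2: state A means no `x` yet, B means one `x` seen, C means more than one. Each `x` increments (capped at C); other symbols loop. Accept from {A, B}.
3 states suffice.
       x  y 
>* A   B  A 
 * B   C  B 
   C   C  C 
(> = start, * = accepting)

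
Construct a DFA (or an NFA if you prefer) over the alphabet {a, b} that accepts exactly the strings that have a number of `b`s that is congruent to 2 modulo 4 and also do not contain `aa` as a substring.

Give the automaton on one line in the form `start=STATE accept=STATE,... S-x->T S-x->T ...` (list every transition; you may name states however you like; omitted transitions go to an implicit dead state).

start=q0 accept=q5,q6 q0-a->q1 q0-b->q2 q1-a->q3 q1-b->q2 q2-a->q4 q2-b->q5 q3-a->q3 q3-b->q3 q4-a->q3 q4-b->q5 q5-a->q6 q5-b->q7 q6-a->q3 q6-b->q7 q7-a->q8 q7-b->q0 q8-a->q3 q8-b->q0

Build one automaton per condition and run them in lockstep. The first has 4 states tracking the count of `b`s modulo 4; the second has 3 states tracking partial matches of the forbidden pattern `aa`. A product state is a pair (one from each), accepting exactly when both do. Equivalent product states are then merged.
9 states suffice.
        a   b  
>  q0   q1  q2 
   q1   q3  q2 
   q2   q4  q5 
   q3   q3  q3 
   q4   q3  q5 
 * q5   q6  q7 
 * q6   q3  q7 
   q7   q8  q0 
   q8   q3  q0 
(> = start, * = accepting)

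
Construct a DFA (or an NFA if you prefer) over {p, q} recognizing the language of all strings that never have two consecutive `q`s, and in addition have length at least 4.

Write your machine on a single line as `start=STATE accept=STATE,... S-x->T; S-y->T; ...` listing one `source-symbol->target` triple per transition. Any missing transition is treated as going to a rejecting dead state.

start=S0; accept=S8,S9; S0-p->S1; S0-q->S2; S1-p->S3; S1-q->S4; S2-p->S3; S2-q->S5; S3-p->S6; S3-q->S7; S4-p->S6; S4-q->S5; S5-p->S5; S5-q->S5; S6-p->S8; S6-q->S9; S7-p->S8; S7-q->S5; S8-p->S8; S8-q->S9; S9-p->S8; S9-q->S5

Handle the two conditions separately and then intersect. The first has 3 states tracking partial matches of the forbidden pattern `qq`; the second has 6 states tracking the input length, saturating at 5. A product state is a pair (one from each), accepting exactly when both do. Equivalent product states are then merged.
With 10 states:
        p   q  
>  S0   S1  S2 
   S1   S3  S4 
   S2   S3  S5 
   S3   S6  S7 
   S4   S6  S5 
   S5   S5  S5 
   S6   S8  S9 
   S7   S8  S5 
 * S8   S8  S9 
 * S9   S8  S5 
(> = start, * = accepting)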